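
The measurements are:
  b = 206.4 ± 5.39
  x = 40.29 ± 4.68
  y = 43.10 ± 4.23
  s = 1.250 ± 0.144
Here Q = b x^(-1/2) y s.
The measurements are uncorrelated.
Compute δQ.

Each factor contributes (exponent × relative error)² to (δQ/Q)²:
  (1·δb/b)² = (1×0.0261)² = 0.000682;  (−½·δx/x)² = (-0.5×0.116)² = 0.00337;  (1·δy/y)² = (1×0.0981)² = 0.00963;  (1·δs/s)² = (1×0.115)² = 0.0133
δQ/Q = √(0.0270) = 0.164
Q = 1752, so δQ = 0.164 × 1752 = 288.

288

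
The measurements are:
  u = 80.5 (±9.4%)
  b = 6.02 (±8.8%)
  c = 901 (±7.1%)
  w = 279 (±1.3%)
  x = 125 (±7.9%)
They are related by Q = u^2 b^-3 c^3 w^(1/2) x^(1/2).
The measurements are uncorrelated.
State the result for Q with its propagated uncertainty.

Products/powers → add relative errors in quadrature, weighted by exponent:
  (2·δu/u)² = (2×0.0940)² = 0.0353;  (-3·δb/b)² = (-3×0.0880)² = 0.0697;  (3·δc/c)² = (3×0.0710)² = 0.0454;  (½·δw/w)² = (0.5×0.0130)² = 4.23e-05;  (½·δx/x)² = (0.5×0.0790)² = 0.00156
δQ/Q = √(0.152) = 0.390
Q = 4.06e+12, so δQ = 0.390 × 4.06e+12 = 1.58e+12.

(4.06 ± 1.58) × 10^12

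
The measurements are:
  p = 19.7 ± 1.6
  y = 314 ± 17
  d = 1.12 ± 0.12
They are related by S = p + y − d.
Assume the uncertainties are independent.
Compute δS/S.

Each term contributes (cᵢ δxᵢ)² to (δS)²:
  (δp)² = 2.56;  (δy)² = 289;  (δd)² = 0.0144
δS = √(292) = 17.1
S = 333, so δS/S = 17.1/333 = 0.0513.

0.0513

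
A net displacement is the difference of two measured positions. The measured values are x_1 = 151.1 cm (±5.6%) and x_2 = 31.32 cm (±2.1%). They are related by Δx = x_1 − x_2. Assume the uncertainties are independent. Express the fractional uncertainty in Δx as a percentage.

Absolute uncertainties add in quadrature for a linear combination:
  (δx_1)² = 71.6;  (δx_2)² = 0.433
δΔx = √(72.0) = 8.49 cm
Δx = 119.8 cm, so δΔx/Δx = 8.49/119.8 = 0.0709.

7.09%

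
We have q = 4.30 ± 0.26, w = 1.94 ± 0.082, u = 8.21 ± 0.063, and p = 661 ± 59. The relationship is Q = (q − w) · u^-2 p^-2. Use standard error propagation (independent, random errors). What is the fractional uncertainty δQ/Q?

0.213

Let h = q − w = 2.36. δh = √(δq² + δw²) = √(0.0676 + 0.00672) = 0.273, so δh/h = 0.116.
Q is then a monomial in h, u, p:
δQ/Q = √((δh/h)² + (-2·δu/u)² + (-2·δp/p)²) = √(0.0133 + 0.000236 + 0.0319) = 0.213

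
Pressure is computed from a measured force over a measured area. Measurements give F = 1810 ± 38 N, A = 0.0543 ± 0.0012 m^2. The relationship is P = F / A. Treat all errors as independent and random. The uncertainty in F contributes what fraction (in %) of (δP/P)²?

(δP/P)² = (1·δF/F)² + (-1·δA/A)²
  F term: (1×0.0210)² = 0.000441
  A term: (-1×0.0221)² = 0.000488
Total = 0.000929. Share from F = 0.000441/0.000929 = 0.474.

47.4%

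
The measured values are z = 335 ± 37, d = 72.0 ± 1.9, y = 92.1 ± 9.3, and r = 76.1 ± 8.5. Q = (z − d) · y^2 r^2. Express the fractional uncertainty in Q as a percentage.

Let u = z − d = 263. δu = √(δz² + δd²) = √(1370 + 3.61) = 37.0, so δu/u = 0.141.
Q is then a monomial in u, y, r:
δQ/Q = √((δu/u)² + (2·δy/y)² + (2·δr/r)²) = √(0.0198 + 0.0408 + 0.0499) = 0.332

33.2%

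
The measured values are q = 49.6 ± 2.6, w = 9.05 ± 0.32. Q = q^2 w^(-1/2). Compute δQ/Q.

Each factor contributes (exponent × relative error)² to (δQ/Q)²:
  (2·δq/q)² = (2×0.0524)² = 0.0110;  (−½·δw/w)² = (-0.5×0.0354)² = 0.000313
δQ/Q = √(0.0113) = 0.106

0.106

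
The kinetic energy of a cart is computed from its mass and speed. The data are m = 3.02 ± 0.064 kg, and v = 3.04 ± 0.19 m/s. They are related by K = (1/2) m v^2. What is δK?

1.77 J

Relative error in a monomial: (δK/K)² = Σ (nᵢ · δxᵢ/xᵢ)².
  (1·δm/m)² = (1×0.0212)² = 0.000449;  (2·δv/v)² = (2×0.0625)² = 0.0156
δK/K = √(0.0161) = 0.127
K = 14.0 J, so δK = 0.127 × 14.0 = 1.77 J.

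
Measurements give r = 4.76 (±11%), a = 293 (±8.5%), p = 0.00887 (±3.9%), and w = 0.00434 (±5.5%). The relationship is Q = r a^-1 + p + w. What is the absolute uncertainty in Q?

Let h = r·a^-1 = 0.0162. δh/h = √((1·δr/r)² + (-1·δa/a)²) = √(0.0121 + 0.00723) = 0.139, so δh = 0.00226.
Q = h + p + w: δQ = √(δh² + δp² + δw²) = √(5.1e-06 + 1.2e-07 + 5.7e-08) = 0.00230

0.00230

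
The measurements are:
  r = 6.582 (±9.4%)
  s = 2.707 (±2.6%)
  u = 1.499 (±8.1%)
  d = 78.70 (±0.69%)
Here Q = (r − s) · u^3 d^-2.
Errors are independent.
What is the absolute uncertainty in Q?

Let w = r − s = 3.875. δw = √(δr² + δs²) = √(0.383 + 0.00495) = 0.623, so δw/w = 0.161.
Q is then a monomial in w, u, d:
δQ/Q = √((δw/w)² + (3·δu/u)² + (-2·δd/d)²) = √(0.0258 + 0.0590 + 0.000190) = 0.292
Q = 0.002107, so δQ = 0.292 × 0.002107 = 0.000615.

0.000615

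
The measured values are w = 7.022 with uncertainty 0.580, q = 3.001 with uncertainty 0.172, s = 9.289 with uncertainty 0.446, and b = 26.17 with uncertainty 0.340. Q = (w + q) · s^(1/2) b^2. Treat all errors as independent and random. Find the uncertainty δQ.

1460

Let u = w + q = 10.02. δu = √(δw² + δq²) = √(0.336 + 0.0296) = 0.605, so δu/u = 0.0604.
Q is then a monomial in u, s, b:
δQ/Q = √((δu/u)² + (½·δs/s)² + (2·δb/b)²) = √(0.00364 + 0.000576 + 0.000675) = 0.0700
Q = 20920, so δQ = 0.0700 × 20920 = 1460.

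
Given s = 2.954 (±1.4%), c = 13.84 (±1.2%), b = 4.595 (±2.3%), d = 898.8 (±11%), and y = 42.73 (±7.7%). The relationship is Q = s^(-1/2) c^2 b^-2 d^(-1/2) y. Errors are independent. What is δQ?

Products/powers → add relative errors in quadrature, weighted by exponent:
  (−½·δs/s)² = (-0.5×0.0140)² = 4.9e-05;  (2·δc/c)² = (2×0.0120)² = 0.000576;  (-2·δb/b)² = (-2×0.0230)² = 0.00212;  (−½·δd/d)² = (-0.5×0.110)² = 0.00302;  (1·δy/y)² = (1×0.0770)² = 0.00593
δQ/Q = √(0.0117) = 0.108
Q = 7.523, so δQ = 0.108 × 7.523 = 0.814.

0.814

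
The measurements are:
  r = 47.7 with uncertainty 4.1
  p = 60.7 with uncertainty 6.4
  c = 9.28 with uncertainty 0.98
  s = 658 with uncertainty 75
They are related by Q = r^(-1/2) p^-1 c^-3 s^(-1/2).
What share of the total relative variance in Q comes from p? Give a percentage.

9.54%

(δQ/Q)² = (−½·δr/r)² + (-1·δp/p)² + (-3·δc/c)² + (−½·δs/s)²
  r term: (-0.5×0.0860)² = 0.00185
  p term: (-1×0.105)² = 0.0111
  c term: (-3×0.106)² = 0.100
  s term: (-0.5×0.114)² = 0.00325
Total = 0.117. Share from p = 0.0111/0.117 = 0.0954.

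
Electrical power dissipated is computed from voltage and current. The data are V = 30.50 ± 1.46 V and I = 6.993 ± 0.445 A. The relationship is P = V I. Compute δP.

17.0 W

P is a product of powers, so relative uncertainties combine in quadrature:
  (1·δV/V)² = (1×0.0479)² = 0.00229;  (1·δI/I)² = (1×0.0636)² = 0.00405
δP/P = √(0.00634) = 0.0796
P = 213.3 W, so δP = 0.0796 × 213.3 = 17.0 W.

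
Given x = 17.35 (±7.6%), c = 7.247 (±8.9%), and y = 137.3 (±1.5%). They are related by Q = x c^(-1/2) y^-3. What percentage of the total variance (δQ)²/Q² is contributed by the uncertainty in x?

59.1%

(δQ/Q)² = (1·δx/x)² + (−½·δc/c)² + (-3·δy/y)²
  x term: (1×0.0760)² = 0.00578
  c term: (-0.5×0.0890)² = 0.00198
  y term: (-3×0.0150)² = 0.00202
Total = 0.00978. Share from x = 0.00578/0.00978 = 0.591.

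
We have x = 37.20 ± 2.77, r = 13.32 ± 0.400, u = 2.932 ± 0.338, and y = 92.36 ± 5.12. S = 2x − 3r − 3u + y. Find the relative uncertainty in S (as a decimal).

0.0653

For a sum/difference, combine absolute errors in quadrature:
  (2·δx)² = 30.7;  (3·δr)² = 1.44;  (3·δu)² = 1.03;  (δy)² = 26.2
δS = √(59.4) = 7.71
S = 118.0, so δS/S = 7.71/118.0 = 0.0653.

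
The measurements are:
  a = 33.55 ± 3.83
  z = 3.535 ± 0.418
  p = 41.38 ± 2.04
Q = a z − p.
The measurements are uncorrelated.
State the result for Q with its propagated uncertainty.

Let w = a·z = 118.6. δw/w = √((1·δa/a)² + (1·δz/z)²) = √(0.0130 + 0.0140) = 0.164, so δw = 19.5.
Q = w − p: δQ = √(δw² + δp²) = √(380 + 4.16) = 19.6
Q = 77.22.

77.22 ± 19.6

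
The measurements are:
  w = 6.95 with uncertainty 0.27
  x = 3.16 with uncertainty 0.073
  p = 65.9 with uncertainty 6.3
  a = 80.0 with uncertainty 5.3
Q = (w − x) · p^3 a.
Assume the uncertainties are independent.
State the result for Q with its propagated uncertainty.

Let u = w − x = 3.79. δu = √(δw² + δx²) = √(0.0729 + 0.00533) = 0.280, so δu/u = 0.0738.
Q is then a monomial in u, p, a:
δQ/Q = √((δu/u)² + (3·δp/p)² + (1·δa/a)²) = √(0.00545 + 0.0823 + 0.00439) = 0.303
Q = 8.68e+07, so δQ = 0.303 × 8.68e+07 = 2.63e+07.

(8.68 ± 2.63) × 10^7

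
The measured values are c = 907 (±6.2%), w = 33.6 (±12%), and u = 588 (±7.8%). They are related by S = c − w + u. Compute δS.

72.7

Sums and differences: (δS)² = Σ (cᵢ δxᵢ)².
  (δc)² = 3160;  (δw)² = 16.3;  (δu)² = 2100
δS = √(5280) = 72.7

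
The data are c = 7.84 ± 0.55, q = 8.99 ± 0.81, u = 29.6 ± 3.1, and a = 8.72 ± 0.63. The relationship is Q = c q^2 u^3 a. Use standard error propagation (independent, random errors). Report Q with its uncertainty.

For a monomial Q ∝ c, q^2, u^3, a, fractional errors add in quadrature:
  (1·δc/c)² = (1×0.0702)² = 0.00492;  (2·δq/q)² = (2×0.0901)² = 0.0325;  (3·δu/u)² = (3×0.105)² = 0.0987;  (1·δa/a)² = (1×0.0722)² = 0.00522
δQ/Q = √(0.141) = 0.376
Q = 1.43e+08, so δQ = 0.376 × 1.43e+08 = 5.39e+07.

(1.43 ± 0.539) × 10^8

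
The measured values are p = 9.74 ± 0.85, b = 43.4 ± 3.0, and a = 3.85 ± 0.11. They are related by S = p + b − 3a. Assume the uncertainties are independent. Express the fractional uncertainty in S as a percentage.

S is a linear combination, so absolute uncertainties add in quadrature:
  (δp)² = 0.722;  (δb)² = 9.00;  (3·δa)² = 0.109
δS = √(9.83) = 3.14
S = 41.6, so δS/S = 3.14/41.6 = 0.0754.

7.54%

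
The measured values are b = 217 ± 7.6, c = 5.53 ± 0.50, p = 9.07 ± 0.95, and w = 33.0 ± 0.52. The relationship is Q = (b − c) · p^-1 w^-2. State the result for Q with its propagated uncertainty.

Let u = b − c = 211. δu = √(δb² + δc²) = √(57.8 + 0.250) = 7.62, so δu/u = 0.0360.
Q is then a monomial in u, p, w:
δQ/Q = √((δu/u)² + (-1·δp/p)² + (-2·δw/w)²) = √(0.00130 + 0.0110 + 0.000993) = 0.115
Q = 0.0214, so δQ = 0.115 × 0.0214 = 0.00247.

0.0214 ± 0.00247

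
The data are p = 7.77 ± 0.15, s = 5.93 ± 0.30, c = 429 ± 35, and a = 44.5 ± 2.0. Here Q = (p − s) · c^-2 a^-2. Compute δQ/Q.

Let u = p − s = 1.84. δu = √(δp² + δs²) = √(0.0225 + 0.0900) = 0.335, so δu/u = 0.182.
Q is then a monomial in u, c, a:
δQ/Q = √((δu/u)² + (-2·δc/c)² + (-2·δa/a)²) = √(0.0332 + 0.0266 + 0.00808) = 0.261

0.261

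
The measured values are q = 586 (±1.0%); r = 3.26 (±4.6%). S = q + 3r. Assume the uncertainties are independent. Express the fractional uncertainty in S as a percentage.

0.986%

S is a linear combination, so absolute uncertainties add in quadrature:
  (δq)² = 34.3;  (3·δr)² = 0.202
δS = √(34.5) = 5.88
S = 596, so δS/S = 5.88/596 = 0.00986.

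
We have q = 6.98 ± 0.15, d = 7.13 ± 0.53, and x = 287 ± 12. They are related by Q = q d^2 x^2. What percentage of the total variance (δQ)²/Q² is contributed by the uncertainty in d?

(δQ/Q)² = (1·δq/q)² + (2·δd/d)² + (2·δx/x)²
  q term: (1×0.0215)² = 0.000462
  d term: (2×0.0743)² = 0.0221
  x term: (2×0.0418)² = 0.00699
Total = 0.0296. Share from d = 0.0221/0.0296 = 0.748.

74.8%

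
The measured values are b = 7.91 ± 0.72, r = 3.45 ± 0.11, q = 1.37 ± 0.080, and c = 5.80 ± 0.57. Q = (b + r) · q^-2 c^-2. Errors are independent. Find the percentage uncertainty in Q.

Let u = b + r = 11.4. δu = √(δb² + δr²) = √(0.518 + 0.0121) = 0.728, so δu/u = 0.0641.
Q is then a monomial in u, q, c:
δQ/Q = √((δu/u)² + (-2·δq/q)² + (-2·δc/c)²) = √(0.00411 + 0.0136 + 0.0386) = 0.237

23.7%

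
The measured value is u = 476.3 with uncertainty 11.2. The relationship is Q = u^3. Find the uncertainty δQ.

7.62e+06

Q is a product of powers, so relative uncertainties combine in quadrature:
  (3·δu/u)² = (3×0.0235)² = 0.00498
δQ/Q = √(0.00498) = 0.0705
Q = 1.081e+08, so δQ = 0.0705 × 1.081e+08 = 7.62e+06.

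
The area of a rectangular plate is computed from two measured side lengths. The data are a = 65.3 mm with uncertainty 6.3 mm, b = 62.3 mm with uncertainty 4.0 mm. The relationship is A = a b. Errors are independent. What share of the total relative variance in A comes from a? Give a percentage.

69.3%

(δA/A)² = (1·δa/a)² + (1·δb/b)²
  a term: (1×0.0965)² = 0.00931
  b term: (1×0.0642)² = 0.00412
Total = 0.0134. Share from a = 0.00931/0.0134 = 0.693.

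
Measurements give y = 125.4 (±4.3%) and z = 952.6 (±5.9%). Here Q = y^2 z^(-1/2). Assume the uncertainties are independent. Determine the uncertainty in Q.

Each factor contributes (exponent × relative error)² to (δQ/Q)²:
  (2·δy/y)² = (2×0.0430)² = 0.00740;  (−½·δz/z)² = (-0.5×0.0590)² = 0.000870
δQ/Q = √(0.00827) = 0.0909
Q = 509.5, so δQ = 0.0909 × 509.5 = 46.3.

46.3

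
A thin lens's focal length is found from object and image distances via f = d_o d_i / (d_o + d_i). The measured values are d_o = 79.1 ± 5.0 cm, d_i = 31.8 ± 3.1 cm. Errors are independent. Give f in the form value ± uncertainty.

∂f/∂d_o = (d_i/(d_o+d_i))² = 0.0822;  ∂f/∂d_i = (d_o/(d_o+d_i))² = 0.509
δf = √((∂f/∂d_o · δd_o)² + (∂f/∂d_i · δd_i)²) = √(0.169 + 2.49) = 1.63 cm
f = 22.7 cm.

22.7 ± 1.63 cm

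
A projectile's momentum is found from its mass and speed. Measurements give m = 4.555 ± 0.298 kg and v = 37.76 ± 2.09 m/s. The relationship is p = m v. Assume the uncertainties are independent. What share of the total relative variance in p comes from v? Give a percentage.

41.7%

(δp/p)² = (1·δm/m)² + (1·δv/v)²
  m term: (1×0.0654)² = 0.00428
  v term: (1×0.0553)² = 0.00306
Total = 0.00734. Share from v = 0.00306/0.00734 = 0.417.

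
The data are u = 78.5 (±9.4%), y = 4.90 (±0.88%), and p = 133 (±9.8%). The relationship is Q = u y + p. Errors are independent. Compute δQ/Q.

0.0745

Let w = u·y = 385. δw/w = √((1·δu/u)² + (1·δy/y)²) = √(0.00884 + 7.74e-05) = 0.0944, so δw = 36.3.
Q = w + p: δQ = √(δw² + δp²) = √(1320 + 170) = 38.6
Q = 518, so δQ/Q = 38.6/518 = 0.0745.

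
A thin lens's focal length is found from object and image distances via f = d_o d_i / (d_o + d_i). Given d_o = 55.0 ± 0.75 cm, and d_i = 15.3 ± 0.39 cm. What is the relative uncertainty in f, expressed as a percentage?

2.02%

∂f/∂d_o = (d_i/(d_o+d_i))² = 0.0474;  ∂f/∂d_i = (d_o/(d_o+d_i))² = 0.612
δf = √((∂f/∂d_o · δd_o)² + (∂f/∂d_i · δd_i)²) = √(0.00126 + 0.0570) = 0.241 cm
f = 12.0 cm, so δf/f = 0.241/12.0 = 0.0202.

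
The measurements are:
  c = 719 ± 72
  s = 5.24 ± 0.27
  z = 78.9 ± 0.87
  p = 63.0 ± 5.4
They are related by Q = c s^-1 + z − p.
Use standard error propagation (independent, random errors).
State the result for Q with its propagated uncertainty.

Let w = c·s^-1 = 137. δw/w = √((1·δc/c)² + (-1·δs/s)²) = √(0.0100 + 0.00266) = 0.113, so δw = 15.5.
Q = w + z − p: δQ = √(δw² + δz² + δp²) = √(239 + 0.757 + 29.2) = 16.4
Q = 153.

153 ± 16.4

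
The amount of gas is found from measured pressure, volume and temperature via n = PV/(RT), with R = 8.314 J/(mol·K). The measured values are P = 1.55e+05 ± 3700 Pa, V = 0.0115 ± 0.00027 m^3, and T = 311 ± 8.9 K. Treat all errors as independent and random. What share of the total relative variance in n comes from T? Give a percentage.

(δn/n)² = (1·δP/P)² + (1·δV/V)² + (-1·δT/T)²
  P term: (1×0.0239)² = 0.000570
  V term: (1×0.0235)² = 0.000551
  T term: (-1×0.0286)² = 0.000819
Total = 0.00194. Share from T = 0.000819/0.00194 = 0.422.

42.2%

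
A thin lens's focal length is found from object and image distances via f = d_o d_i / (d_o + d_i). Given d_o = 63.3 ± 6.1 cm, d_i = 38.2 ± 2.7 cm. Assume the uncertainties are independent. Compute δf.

1.36 cm

∂f/∂d_o = (d_i/(d_o+d_i))² = 0.142;  ∂f/∂d_i = (d_o/(d_o+d_i))² = 0.389
δf = √((∂f/∂d_o · δd_o)² + (∂f/∂d_i · δd_i)²) = √(0.747 + 1.10) = 1.36 cm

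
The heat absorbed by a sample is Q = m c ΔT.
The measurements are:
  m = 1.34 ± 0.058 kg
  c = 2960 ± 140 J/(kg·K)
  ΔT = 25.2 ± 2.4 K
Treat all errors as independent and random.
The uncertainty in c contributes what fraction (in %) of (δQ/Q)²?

17.0%

(δQ/Q)² = (1·δm/m)² + (1·δc/c)² + (1·δΔT/ΔT)²
  m term: (1×0.0433)² = 0.00187
  c term: (1×0.0473)² = 0.00224
  ΔT term: (1×0.0952)² = 0.00907
Total = 0.0132. Share from c = 0.00224/0.0132 = 0.170.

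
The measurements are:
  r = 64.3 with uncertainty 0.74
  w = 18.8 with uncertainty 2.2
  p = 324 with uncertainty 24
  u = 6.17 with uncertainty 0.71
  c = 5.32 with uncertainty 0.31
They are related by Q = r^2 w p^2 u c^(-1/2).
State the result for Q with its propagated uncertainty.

Since Q is a product/quotient, work with relative uncertainties:
  (2·δr/r)² = (2×0.0115)² = 0.000530;  (1·δw/w)² = (1×0.117)² = 0.0137;  (2·δp/p)² = (2×0.0741)² = 0.0219;  (1·δu/u)² = (1×0.115)² = 0.0132;  (−½·δc/c)² = (-0.5×0.0583)² = 0.000849
δQ/Q = √(0.0503) = 0.224
Q = 2.18e+10, so δQ = 0.224 × 2.18e+10 = 4.89e+09.

(2.18 ± 0.489) × 10^10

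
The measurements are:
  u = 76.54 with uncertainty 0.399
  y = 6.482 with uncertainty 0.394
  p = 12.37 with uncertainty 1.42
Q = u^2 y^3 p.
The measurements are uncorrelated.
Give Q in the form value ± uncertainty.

(1.974 ± 0.426) × 10^7

Products/powers → add relative errors in quadrature, weighted by exponent:
  (2·δu/u)² = (2×0.00521)² = 0.000109;  (3·δy/y)² = (3×0.0608)² = 0.0333;  (1·δp/p)² = (1×0.115)² = 0.0132
δQ/Q = √(0.0465) = 0.216
Q = 1.974e+07, so δQ = 0.216 × 1.974e+07 = 4.26e+06.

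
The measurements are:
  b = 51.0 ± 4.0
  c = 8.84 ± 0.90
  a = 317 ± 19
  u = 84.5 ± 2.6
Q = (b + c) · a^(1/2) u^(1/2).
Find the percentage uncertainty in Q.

Let w = b + c = 59.8. δw = √(δb² + δc²) = √(16.0 + 0.810) = 4.10, so δw/w = 0.0685.
Q is then a monomial in w, a, u:
δQ/Q = √((δw/w)² + (½·δa/a)² + (½·δu/u)²) = √(0.00469 + 0.000898 + 0.000237) = 0.0763

7.63%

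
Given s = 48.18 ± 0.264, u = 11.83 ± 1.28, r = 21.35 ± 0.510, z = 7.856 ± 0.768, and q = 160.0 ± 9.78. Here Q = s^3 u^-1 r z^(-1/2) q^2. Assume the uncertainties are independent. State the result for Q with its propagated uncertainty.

Q is a product of powers, so relative uncertainties combine in quadrature:
  (3·δs/s)² = (3×0.00548)² = 0.000270;  (-1·δu/u)² = (-1×0.108)² = 0.0117;  (1·δr/r)² = (1×0.0239)² = 0.000571;  (−½·δz/z)² = (-0.5×0.0978)² = 0.00239;  (2·δq/q)² = (2×0.0611)² = 0.0149
δQ/Q = √(0.0299) = 0.173
Q = 1.844e+09, so δQ = 0.173 × 1.844e+09 = 3.19e+08.

(1.844 ± 0.319) × 10^9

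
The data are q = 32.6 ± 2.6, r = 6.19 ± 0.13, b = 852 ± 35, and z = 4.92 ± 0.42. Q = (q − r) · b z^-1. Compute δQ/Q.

0.137

Let u = q − r = 26.4. δu = √(δq² + δr²) = √(6.76 + 0.0169) = 2.60, so δu/u = 0.0986.
Q is then a monomial in u, b, z:
δQ/Q = √((δu/u)² + (1·δb/b)² + (-1·δz/z)²) = √(0.00972 + 0.00169 + 0.00729) = 0.137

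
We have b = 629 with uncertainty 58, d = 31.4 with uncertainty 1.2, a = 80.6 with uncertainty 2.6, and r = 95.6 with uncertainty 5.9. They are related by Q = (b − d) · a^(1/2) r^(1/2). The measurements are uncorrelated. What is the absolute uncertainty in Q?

5410

Let u = b − d = 598. δu = √(δb² + δd²) = √(3360 + 1.44) = 58.0, so δu/u = 0.0971.
Q is then a monomial in u, a, r:
δQ/Q = √((δu/u)² + (½·δa/a)² + (½·δr/r)²) = √(0.00942 + 0.000260 + 0.000952) = 0.103
Q = 52500, so δQ = 0.103 × 52500 = 5410.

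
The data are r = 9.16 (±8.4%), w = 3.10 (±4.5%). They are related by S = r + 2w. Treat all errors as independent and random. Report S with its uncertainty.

15.4 ± 0.818

Each term contributes (cᵢ δxᵢ)² to (δS)²:
  (δr)² = 0.592;  (2·δw)² = 0.0778
δS = √(0.670) = 0.818
S = 15.4.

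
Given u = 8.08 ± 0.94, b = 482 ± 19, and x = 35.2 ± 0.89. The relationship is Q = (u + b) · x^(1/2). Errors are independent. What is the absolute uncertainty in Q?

Let w = u + b = 490. δw = √(δu² + δb²) = √(0.884 + 361) = 19.0, so δw/w = 0.0388.
Q is then a monomial in w, x:
δQ/Q = √((δw/w)² + (½·δx/x)²) = √(0.00151 + 0.000160) = 0.0408
Q = 2910, so δQ = 0.0408 × 2910 = 119.

119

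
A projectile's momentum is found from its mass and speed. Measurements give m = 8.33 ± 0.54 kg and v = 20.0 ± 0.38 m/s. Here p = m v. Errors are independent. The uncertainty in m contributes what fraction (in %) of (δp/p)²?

92.1%

(δp/p)² = (1·δm/m)² + (1·δv/v)²
  m term: (1×0.0648)² = 0.00420
  v term: (1×0.0190)² = 0.000361
Total = 0.00456. Share from m = 0.00420/0.00456 = 0.921.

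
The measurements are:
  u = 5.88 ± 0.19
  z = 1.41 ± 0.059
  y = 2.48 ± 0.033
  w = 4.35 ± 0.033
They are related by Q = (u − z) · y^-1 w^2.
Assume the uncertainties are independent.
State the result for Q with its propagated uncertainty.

34.1 ± 1.67

Let h = u − z = 4.47. δh = √(δu² + δz²) = √(0.0361 + 0.00348) = 0.199, so δh/h = 0.0445.
Q is then a monomial in h, y, w:
δQ/Q = √((δh/h)² + (-1·δy/y)² + (2·δw/w)²) = √(0.00198 + 0.000177 + 0.000230) = 0.0489
Q = 34.1, so δQ = 0.0489 × 34.1 = 1.67.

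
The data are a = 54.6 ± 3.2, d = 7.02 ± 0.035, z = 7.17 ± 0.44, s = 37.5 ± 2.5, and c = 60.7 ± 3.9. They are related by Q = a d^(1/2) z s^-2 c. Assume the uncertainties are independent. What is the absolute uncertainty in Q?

7.64

Products/powers → add relative errors in quadrature, weighted by exponent:
  (1·δa/a)² = (1×0.0586)² = 0.00343;  (½·δd/d)² = (0.5×0.00499)² = 6.21e-06;  (1·δz/z)² = (1×0.0614)² = 0.00377;  (-2·δs/s)² = (-2×0.0667)² = 0.0178;  (1·δc/c)² = (1×0.0643)² = 0.00413
δQ/Q = √(0.0291) = 0.171
Q = 44.8, so δQ = 0.171 × 44.8 = 7.64.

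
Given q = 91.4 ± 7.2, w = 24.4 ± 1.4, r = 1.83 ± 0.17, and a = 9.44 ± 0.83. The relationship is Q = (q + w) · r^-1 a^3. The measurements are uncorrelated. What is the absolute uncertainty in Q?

15300

Let u = q + w = 116. δu = √(δq² + δw²) = √(51.8 + 1.96) = 7.33, so δu/u = 0.0633.
Q is then a monomial in u, r, a:
δQ/Q = √((δu/u)² + (-1·δr/r)² + (3·δa/a)²) = √(0.00401 + 0.00863 + 0.0696) = 0.287
Q = 53200, so δQ = 0.287 × 53200 = 15300.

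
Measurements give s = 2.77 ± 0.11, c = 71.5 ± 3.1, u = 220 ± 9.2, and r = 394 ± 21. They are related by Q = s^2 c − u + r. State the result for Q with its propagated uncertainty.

723 ± 54.7

Let p = s^2·c = 549. δp/p = √((2·δs/s)² + (1·δc/c)²) = √(0.00631 + 0.00188) = 0.0905, so δp = 49.6.
Q = p − u + r: δQ = √(δp² + δu² + δr²) = √(2460 + 84.6 + 441) = 54.7
Q = 723.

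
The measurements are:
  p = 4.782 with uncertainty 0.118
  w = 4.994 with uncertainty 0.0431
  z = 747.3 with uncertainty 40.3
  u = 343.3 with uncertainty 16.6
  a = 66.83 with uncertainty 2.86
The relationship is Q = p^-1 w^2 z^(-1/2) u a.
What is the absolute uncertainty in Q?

333

Each factor contributes (exponent × relative error)² to (δQ/Q)²:
  (-1·δp/p)² = (-1×0.0247)² = 0.000609;  (2·δw/w)² = (2×0.00863)² = 0.000298;  (−½·δz/z)² = (-0.5×0.0539)² = 0.000727;  (1·δu/u)² = (1×0.0484)² = 0.00234;  (1·δa/a)² = (1×0.0428)² = 0.00183
δQ/Q = √(0.00580) = 0.0762
Q = 4377, so δQ = 0.0762 × 4377 = 333.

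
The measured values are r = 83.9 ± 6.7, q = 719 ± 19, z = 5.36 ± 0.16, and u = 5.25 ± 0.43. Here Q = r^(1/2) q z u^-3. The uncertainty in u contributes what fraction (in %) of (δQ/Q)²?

(δQ/Q)² = (½·δr/r)² + (1·δq/q)² + (1·δz/z)² + (-3·δu/u)²
  r term: (0.5×0.0799)² = 0.00159
  q term: (1×0.0264)² = 0.000698
  z term: (1×0.0299)² = 0.000891
  u term: (-3×0.0819)² = 0.0604
Total = 0.0636. Share from u = 0.0604/0.0636 = 0.950.

95.0%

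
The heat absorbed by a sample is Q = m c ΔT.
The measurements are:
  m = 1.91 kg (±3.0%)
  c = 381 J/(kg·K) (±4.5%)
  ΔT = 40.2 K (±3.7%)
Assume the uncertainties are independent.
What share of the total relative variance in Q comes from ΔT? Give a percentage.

(δQ/Q)² = (1·δm/m)² + (1·δc/c)² + (1·δΔT/ΔT)²
  m term: (1×0.0300)² = 0.000900
  c term: (1×0.0450)² = 0.00202
  ΔT term: (1×0.0370)² = 0.00137
Total = 0.00429. Share from ΔT = 0.00137/0.00429 = 0.319.

31.9%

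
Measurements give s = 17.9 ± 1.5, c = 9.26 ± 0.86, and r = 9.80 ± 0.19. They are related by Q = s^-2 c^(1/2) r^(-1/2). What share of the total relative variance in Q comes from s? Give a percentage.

(δQ/Q)² = (-2·δs/s)² + (½·δc/c)² + (−½·δr/r)²
  s term: (-2×0.0838)² = 0.0281
  c term: (0.5×0.0929)² = 0.00216
  r term: (-0.5×0.0194)² = 9.4e-05
Total = 0.0303. Share from s = 0.0281/0.0303 = 0.926.

92.6%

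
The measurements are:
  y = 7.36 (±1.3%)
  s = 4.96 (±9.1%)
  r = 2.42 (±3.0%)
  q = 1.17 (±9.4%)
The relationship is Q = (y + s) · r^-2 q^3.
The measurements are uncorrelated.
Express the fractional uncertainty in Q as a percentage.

Let u = y + s = 12.3. δu = √(δy² + δs²) = √(0.00915 + 0.204) = 0.461, so δu/u = 0.0375.
Q is then a monomial in u, r, q:
δQ/Q = √((δu/u)² + (-2·δr/r)² + (3·δq/q)²) = √(0.00140 + 0.00360 + 0.0795) = 0.291

29.1%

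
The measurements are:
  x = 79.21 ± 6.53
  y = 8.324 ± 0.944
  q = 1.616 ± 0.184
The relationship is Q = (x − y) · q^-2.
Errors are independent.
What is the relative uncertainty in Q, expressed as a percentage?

Let u = x − y = 70.89. δu = √(δx² + δy²) = √(42.6 + 0.891) = 6.60, so δu/u = 0.0931.
Q is then a monomial in u, q:
δQ/Q = √((δu/u)² + (-2·δq/q)²) = √(0.00866 + 0.0519) = 0.246

24.6%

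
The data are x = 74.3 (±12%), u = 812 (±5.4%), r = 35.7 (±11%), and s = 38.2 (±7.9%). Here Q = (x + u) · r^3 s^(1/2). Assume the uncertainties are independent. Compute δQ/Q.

0.336

Let w = x + u = 886. δw = √(δx² + δu²) = √(79.5 + 1920) = 44.7, so δw/w = 0.0505.
Q is then a monomial in w, r, s:
δQ/Q = √((δw/w)² + (3·δr/r)² + (½·δs/s)²) = √(0.00255 + 0.109 + 0.00156) = 0.336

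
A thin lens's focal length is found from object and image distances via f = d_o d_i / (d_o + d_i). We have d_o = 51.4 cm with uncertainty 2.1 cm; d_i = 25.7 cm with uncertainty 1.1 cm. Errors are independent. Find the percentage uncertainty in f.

3.16%

∂f/∂d_o = (d_i/(d_o+d_i))² = 0.111;  ∂f/∂d_i = (d_o/(d_o+d_i))² = 0.444
δf = √((∂f/∂d_o · δd_o)² + (∂f/∂d_i · δd_i)²) = √(0.0544 + 0.239) = 0.542 cm
f = 17.1 cm, so δf/f = 0.542/17.1 = 0.0316.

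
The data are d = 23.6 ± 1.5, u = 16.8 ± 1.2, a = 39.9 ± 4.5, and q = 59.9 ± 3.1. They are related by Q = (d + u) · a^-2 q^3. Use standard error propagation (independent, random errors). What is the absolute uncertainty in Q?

Let w = d + u = 40.4. δw = √(δd² + δu²) = √(2.25 + 1.44) = 1.92, so δw/w = 0.0475.
Q is then a monomial in w, a, q:
δQ/Q = √((δw/w)² + (-2·δa/a)² + (3·δq/q)²) = √(0.00226 + 0.0509 + 0.0241) = 0.278
Q = 5450, so δQ = 0.278 × 5450 = 1520.

1520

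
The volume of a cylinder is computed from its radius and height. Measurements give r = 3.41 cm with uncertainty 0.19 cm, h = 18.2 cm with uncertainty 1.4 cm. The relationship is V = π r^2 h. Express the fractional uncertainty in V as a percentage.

V is a product of powers, so relative uncertainties combine in quadrature:
  (2·δr/r)² = (2×0.0557)² = 0.0124;  (1·δh/h)² = (1×0.0769)² = 0.00592
δV/V = √(0.0183) = 0.135

13.5%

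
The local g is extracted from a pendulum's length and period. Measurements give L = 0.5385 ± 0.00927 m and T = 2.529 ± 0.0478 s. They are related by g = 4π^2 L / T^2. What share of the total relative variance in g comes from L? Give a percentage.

(δg/g)² = (1·δL/L)² + (-2·δT/T)²
  L term: (1×0.0172)² = 0.000296
  T term: (-2×0.0189)² = 0.00143
Total = 0.00173. Share from L = 0.000296/0.00173 = 0.172.

17.2%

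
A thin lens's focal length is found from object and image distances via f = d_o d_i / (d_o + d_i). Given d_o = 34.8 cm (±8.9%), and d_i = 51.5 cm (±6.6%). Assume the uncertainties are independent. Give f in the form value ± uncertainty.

20.8 ± 1.23 cm

∂f/∂d_o = (d_i/(d_o+d_i))² = 0.356;  ∂f/∂d_i = (d_o/(d_o+d_i))² = 0.163
δf = √((∂f/∂d_o · δd_o)² + (∂f/∂d_i · δd_i)²) = √(1.22 + 0.305) = 1.23 cm
f = 20.8 cm.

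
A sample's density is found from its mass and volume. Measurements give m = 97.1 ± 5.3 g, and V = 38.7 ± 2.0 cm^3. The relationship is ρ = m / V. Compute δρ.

Each factor contributes (exponent × relative error)² to (δρ/ρ)²:
  (1·δm/m)² = (1×0.0546)² = 0.00298;  (-1·δV/V)² = (-1×0.0517)² = 0.00267
δρ/ρ = √(0.00565) = 0.0752
ρ = 2.51 g/cm^3, so δρ = 0.0752 × 2.51 = 0.189 g/cm^3.

0.189 g/cm^3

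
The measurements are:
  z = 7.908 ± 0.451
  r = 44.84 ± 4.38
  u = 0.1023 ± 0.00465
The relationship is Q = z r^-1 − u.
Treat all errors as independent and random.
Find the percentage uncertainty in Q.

27.7%

Let p = z·r^-1 = 0.1764. δp/p = √((1·δz/z)² + (-1·δr/r)²) = √(0.00325 + 0.00954) = 0.113, so δp = 0.0199.
Q = p − u: δQ = √(δp² + δu²) = √(0.000398 + 2.16e-05) = 0.0205
Q = 0.07406, so δQ/Q = 0.0205/0.07406 = 0.277.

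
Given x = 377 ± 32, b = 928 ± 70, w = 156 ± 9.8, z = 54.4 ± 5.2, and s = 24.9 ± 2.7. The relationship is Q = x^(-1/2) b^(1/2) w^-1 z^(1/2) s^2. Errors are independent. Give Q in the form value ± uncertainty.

Q is a product of powers, so relative uncertainties combine in quadrature:
  (−½·δx/x)² = (-0.5×0.0849)² = 0.00180;  (½·δb/b)² = (0.5×0.0754)² = 0.00142;  (-1·δw/w)² = (-1×0.0628)² = 0.00395;  (½·δz/z)² = (0.5×0.0956)² = 0.00228;  (2·δs/s)² = (2×0.108)² = 0.0470
δQ/Q = √(0.0565) = 0.238
Q = 46.0, so δQ = 0.238 × 46.0 = 10.9.

46.0 ± 10.9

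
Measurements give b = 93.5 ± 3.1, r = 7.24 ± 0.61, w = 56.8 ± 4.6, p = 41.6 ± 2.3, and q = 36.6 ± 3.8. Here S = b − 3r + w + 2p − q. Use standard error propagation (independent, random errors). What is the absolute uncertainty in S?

8.35

Each term contributes (cᵢ δxᵢ)² to (δS)²:
  (δb)² = 9.61;  (3·δr)² = 3.35;  (δw)² = 21.2;  (2·δp)² = 21.2;  (δq)² = 14.4
δS = √(69.7) = 8.35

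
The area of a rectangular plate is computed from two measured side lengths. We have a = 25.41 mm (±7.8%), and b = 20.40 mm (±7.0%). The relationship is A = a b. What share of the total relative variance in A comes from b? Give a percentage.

(δA/A)² = (1·δa/a)² + (1·δb/b)²
  a term: (1×0.0780)² = 0.00608
  b term: (1×0.0700)² = 0.00490
Total = 0.0110. Share from b = 0.00490/0.0110 = 0.446.

44.6%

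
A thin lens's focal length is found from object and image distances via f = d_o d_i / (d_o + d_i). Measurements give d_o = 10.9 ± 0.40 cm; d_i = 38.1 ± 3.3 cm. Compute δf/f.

∂f/∂d_o = (d_i/(d_o+d_i))² = 0.605;  ∂f/∂d_i = (d_o/(d_o+d_i))² = 0.0495
δf = √((∂f/∂d_o · δd_o)² + (∂f/∂d_i · δd_i)²) = √(0.0585 + 0.0267) = 0.292 cm
f = 8.48 cm, so δf/f = 0.292/8.48 = 0.0344.

0.0344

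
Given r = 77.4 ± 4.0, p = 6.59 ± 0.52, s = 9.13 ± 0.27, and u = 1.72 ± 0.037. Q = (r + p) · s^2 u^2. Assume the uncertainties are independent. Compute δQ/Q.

0.0875

Let w = r + p = 84.0. δw = √(δr² + δp²) = √(16.0 + 0.270) = 4.03, so δw/w = 0.0480.
Q is then a monomial in w, s, u:
δQ/Q = √((δw/w)² + (2·δs/s)² + (2·δu/u)²) = √(0.00231 + 0.00350 + 0.00185) = 0.0875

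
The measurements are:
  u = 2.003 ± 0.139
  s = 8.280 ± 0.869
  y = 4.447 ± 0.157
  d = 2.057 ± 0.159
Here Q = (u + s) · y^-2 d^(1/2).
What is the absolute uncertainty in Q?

Let w = u + s = 10.28. δw = √(δu² + δs²) = √(0.0193 + 0.755) = 0.880, so δw/w = 0.0856.
Q is then a monomial in w, y, d:
δQ/Q = √((δw/w)² + (-2·δy/y)² + (½·δd/d)²) = √(0.00732 + 0.00499 + 0.00149) = 0.117
Q = 0.7458, so δQ = 0.117 × 0.7458 = 0.0876.

0.0876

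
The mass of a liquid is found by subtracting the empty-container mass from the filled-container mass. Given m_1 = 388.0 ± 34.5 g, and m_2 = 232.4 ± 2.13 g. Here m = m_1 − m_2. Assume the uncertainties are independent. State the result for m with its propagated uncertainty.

155.6 ± 34.6 g

Absolute uncertainties add in quadrature for a linear combination:
  (δm_1)² = 1190;  (δm_2)² = 4.54
δm = √(1190) = 34.6 g
m = 155.6 g.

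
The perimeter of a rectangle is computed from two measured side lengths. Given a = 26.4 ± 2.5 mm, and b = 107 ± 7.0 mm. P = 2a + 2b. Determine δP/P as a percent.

Sums and differences: (δP)² = Σ (cᵢ δxᵢ)².
  (2·δa)² = 25.0;  (2·δb)² = 196
δP = √(221) = 14.9 mm
P = 267 mm, so δP/P = 14.9/267 = 0.0557.

5.57%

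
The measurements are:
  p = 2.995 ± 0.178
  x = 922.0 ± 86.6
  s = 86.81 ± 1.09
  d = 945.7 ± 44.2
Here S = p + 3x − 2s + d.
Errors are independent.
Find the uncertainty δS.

264

Sums and differences: (δS)² = Σ (cᵢ δxᵢ)².
  (δp)² = 0.0317;  (3·δx)² = 67500;  (2·δs)² = 4.75;  (δd)² = 1950
δS = √(69500) = 264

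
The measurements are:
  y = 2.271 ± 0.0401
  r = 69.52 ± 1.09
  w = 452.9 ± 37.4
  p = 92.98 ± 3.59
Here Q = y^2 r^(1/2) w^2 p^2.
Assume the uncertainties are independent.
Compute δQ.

1.42e+10

Products/powers → add relative errors in quadrature, weighted by exponent:
  (2·δy/y)² = (2×0.0177)² = 0.00125;  (½·δr/r)² = (0.5×0.0157)² = 6.15e-05;  (2·δw/w)² = (2×0.0826)² = 0.0273;  (2·δp/p)² = (2×0.0386)² = 0.00596
δQ/Q = √(0.0345) = 0.186
Q = 7.626e+10, so δQ = 0.186 × 7.626e+10 = 1.42e+10.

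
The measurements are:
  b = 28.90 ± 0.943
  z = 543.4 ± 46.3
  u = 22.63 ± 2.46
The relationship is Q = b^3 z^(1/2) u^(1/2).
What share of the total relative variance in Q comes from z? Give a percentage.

(δQ/Q)² = (3·δb/b)² + (½·δz/z)² + (½·δu/u)²
  b term: (3×0.0326)² = 0.00958
  z term: (0.5×0.0852)² = 0.00181
  u term: (0.5×0.109)² = 0.00295
Total = 0.0144. Share from z = 0.00181/0.0144 = 0.126.

12.6%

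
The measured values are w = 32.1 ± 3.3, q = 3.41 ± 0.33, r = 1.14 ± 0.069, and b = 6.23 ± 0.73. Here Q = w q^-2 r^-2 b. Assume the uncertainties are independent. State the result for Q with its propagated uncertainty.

Each factor contributes (exponent × relative error)² to (δQ/Q)²:
  (1·δw/w)² = (1×0.103)² = 0.0106;  (-2·δq/q)² = (-2×0.0968)² = 0.0375;  (-2·δr/r)² = (-2×0.0605)² = 0.0147;  (1·δb/b)² = (1×0.117)² = 0.0137
δQ/Q = √(0.0764) = 0.276
Q = 13.2, so δQ = 0.276 × 13.2 = 3.66.

13.2 ± 3.66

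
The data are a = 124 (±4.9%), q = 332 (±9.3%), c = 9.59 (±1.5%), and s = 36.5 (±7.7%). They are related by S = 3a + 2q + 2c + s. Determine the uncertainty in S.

64.4

S is a linear combination, so absolute uncertainties add in quadrature:
  (3·δa)² = 332;  (2·δq)² = 3810;  (2·δc)² = 0.0828;  (δs)² = 7.90
δS = √(4150) = 64.4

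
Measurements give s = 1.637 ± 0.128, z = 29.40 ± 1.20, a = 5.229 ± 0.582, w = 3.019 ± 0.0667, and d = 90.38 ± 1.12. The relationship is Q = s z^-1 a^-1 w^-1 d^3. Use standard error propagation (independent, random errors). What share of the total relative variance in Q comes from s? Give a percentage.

27.7%

(δQ/Q)² = (1·δs/s)² + (-1·δz/z)² + (-1·δa/a)² + (-1·δw/w)² + (3·δd/d)²
  s term: (1×0.0782)² = 0.00611
  z term: (-1×0.0408)² = 0.00167
  a term: (-1×0.111)² = 0.0124
  w term: (-1×0.0221)² = 0.000488
  d term: (3×0.0124)² = 0.00138
Total = 0.0220. Share from s = 0.00611/0.0220 = 0.277.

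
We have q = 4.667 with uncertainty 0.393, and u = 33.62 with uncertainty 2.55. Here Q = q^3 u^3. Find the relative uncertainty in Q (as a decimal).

Q is a product of powers, so relative uncertainties combine in quadrature:
  (3·δq/q)² = (3×0.0842)² = 0.0638;  (3·δu/u)² = (3×0.0758)² = 0.0518
δQ/Q = √(0.116) = 0.340

0.340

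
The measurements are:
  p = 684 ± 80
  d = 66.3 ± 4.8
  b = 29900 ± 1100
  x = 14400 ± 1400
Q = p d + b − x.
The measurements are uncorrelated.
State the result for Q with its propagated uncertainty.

Let w = p·d = 45300. δw/w = √((1·δp/p)² + (1·δd/d)²) = √(0.0137 + 0.00524) = 0.138, so δw = 6240.
Q = w + b − x: δQ = √(δw² + δb² + δx²) = √(3.89e+07 + 1.21e+06 + 1.96e+06) = 6490
Q = 60800.

60800 ± 6490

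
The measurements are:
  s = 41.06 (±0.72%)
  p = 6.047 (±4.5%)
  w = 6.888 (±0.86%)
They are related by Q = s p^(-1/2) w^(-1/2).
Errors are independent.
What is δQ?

0.153

Each factor contributes (exponent × relative error)² to (δQ/Q)²:
  (1·δs/s)² = (1×0.00720)² = 5.18e-05;  (−½·δp/p)² = (-0.5×0.0450)² = 0.000506;  (−½·δw/w)² = (-0.5×0.00860)² = 1.85e-05
δQ/Q = √(0.000577) = 0.0240
Q = 6.362, so δQ = 0.0240 × 6.362 = 0.153.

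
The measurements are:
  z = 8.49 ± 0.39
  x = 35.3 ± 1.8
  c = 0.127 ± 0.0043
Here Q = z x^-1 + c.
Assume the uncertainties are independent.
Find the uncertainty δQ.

0.0171

Let p = z·x^-1 = 0.241. δp/p = √((1·δz/z)² + (-1·δx/x)²) = √(0.00211 + 0.00260) = 0.0686, so δp = 0.0165.
Q = p + c: δQ = √(δp² + δc²) = √(0.000272 + 1.85e-05) = 0.0171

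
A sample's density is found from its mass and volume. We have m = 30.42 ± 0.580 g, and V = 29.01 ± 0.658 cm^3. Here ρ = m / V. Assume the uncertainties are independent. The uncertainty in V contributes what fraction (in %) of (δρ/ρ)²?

(δρ/ρ)² = (1·δm/m)² + (-1·δV/V)²
  m term: (1×0.0191)² = 0.000364
  V term: (-1×0.0227)² = 0.000514
Total = 0.000878. Share from V = 0.000514/0.000878 = 0.586.

58.6%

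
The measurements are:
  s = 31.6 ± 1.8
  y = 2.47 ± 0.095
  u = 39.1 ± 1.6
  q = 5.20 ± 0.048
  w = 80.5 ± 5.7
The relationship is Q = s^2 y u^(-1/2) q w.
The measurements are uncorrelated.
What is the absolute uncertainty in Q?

Products/powers → add relative errors in quadrature, weighted by exponent:
  (2·δs/s)² = (2×0.0570)² = 0.0130;  (1·δy/y)² = (1×0.0385)² = 0.00148;  (−½·δu/u)² = (-0.5×0.0409)² = 0.000419;  (1·δq/q)² = (1×0.00923)² = 8.52e-05;  (1·δw/w)² = (1×0.0708)² = 0.00501
δQ/Q = √(0.0200) = 0.141
Q = 1.65e+05, so δQ = 0.141 × 1.65e+05 = 23300.

23300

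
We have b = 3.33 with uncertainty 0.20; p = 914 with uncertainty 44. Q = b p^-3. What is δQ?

6.82e-10

Each factor contributes (exponent × relative error)² to (δQ/Q)²:
  (1·δb/b)² = (1×0.0601)² = 0.00361;  (-3·δp/p)² = (-3×0.0481)² = 0.0209
δQ/Q = √(0.0245) = 0.156
Q = 4.36e-09, so δQ = 0.156 × 4.36e-09 = 6.82e-10.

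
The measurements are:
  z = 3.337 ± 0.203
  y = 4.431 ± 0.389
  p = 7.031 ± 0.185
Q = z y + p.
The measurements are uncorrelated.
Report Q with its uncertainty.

21.82 ± 1.59

Let w = z·y = 14.79. δw/w = √((1·δz/z)² + (1·δy/y)²) = √(0.00370 + 0.00771) = 0.107, so δw = 1.58.
Q = w + p: δQ = √(δw² + δp²) = √(2.49 + 0.0342) = 1.59
Q = 21.82.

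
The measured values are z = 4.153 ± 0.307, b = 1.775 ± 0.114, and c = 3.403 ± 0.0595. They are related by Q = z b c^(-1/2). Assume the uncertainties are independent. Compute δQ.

0.393

Relative error in a monomial: (δQ/Q)² = Σ (nᵢ · δxᵢ/xᵢ)².
  (1·δz/z)² = (1×0.0739)² = 0.00546;  (1·δb/b)² = (1×0.0642)² = 0.00412;  (−½·δc/c)² = (-0.5×0.0175)² = 7.64e-05
δQ/Q = √(0.00967) = 0.0983
Q = 3.996, so δQ = 0.0983 × 3.996 = 0.393.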